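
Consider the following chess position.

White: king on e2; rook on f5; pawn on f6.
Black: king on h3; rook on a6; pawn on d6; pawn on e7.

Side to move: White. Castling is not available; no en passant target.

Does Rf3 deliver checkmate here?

After Rf3: black king on h3; in check: yes, from the white rook on f3.
Black has 4 legal replies: Kh4, Kg4, Kh2, Kg2.
In check but a legal move exists → not checkmate.

no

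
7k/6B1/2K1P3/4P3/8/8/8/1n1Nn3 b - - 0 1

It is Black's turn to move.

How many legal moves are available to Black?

Black to move; king on h8.
In check: yes, from the white bishop on g7.
Legal moves: Kg8, Kh7, Kxg7.
Count: 3.

3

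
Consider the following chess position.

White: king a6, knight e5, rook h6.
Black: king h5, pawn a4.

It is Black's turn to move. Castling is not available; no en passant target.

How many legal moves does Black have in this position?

Black to move; king on h5.
In check: yes, from the white rook on h6.
Legal moves: Kxh6, Kg5.
Count: 2.

2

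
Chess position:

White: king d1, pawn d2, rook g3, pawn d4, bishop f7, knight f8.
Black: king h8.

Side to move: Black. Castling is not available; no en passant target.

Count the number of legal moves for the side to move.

Black to move; king on h8.
In check: no.
Legal moves: none.
Count: 0.

0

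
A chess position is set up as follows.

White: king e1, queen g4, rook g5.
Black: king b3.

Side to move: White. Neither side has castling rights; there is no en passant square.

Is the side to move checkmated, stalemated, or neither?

White to move; white king on e1.
In check: no.
Legal moves for White include: Rg8, Rg7, Rg6, Rh5, Rf5, Re5, Rd5, Rc5, Rb5+, Ra5, Qc8, Qd7, Qe6+, Qh5, Qf5, Qh4, Qf4, Qe4, ... (list truncated; more exist).
White has legal moves and is not in check → neither.

neither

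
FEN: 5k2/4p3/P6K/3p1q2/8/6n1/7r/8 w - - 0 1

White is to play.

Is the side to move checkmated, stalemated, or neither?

White to move; white king on h6.
In check: yes, from the black rook on h2.
King squares — g5: attacked by Qf5; h5: attacked by Rh2; g6: attacked by Qf5; g7: attacked by Kf8; h7: attacked by Rh2.
Legal moves for White: none.
In check with no legal moves → checkmate.

checkmate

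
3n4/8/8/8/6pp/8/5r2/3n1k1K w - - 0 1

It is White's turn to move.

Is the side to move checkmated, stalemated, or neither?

stalemate

White to move; white king on h1.
In check: no.
King squares — g1: attacked by Kf1; g2: attacked by Kf1; h2: attacked by Rf2.
Legal moves for White: none.
Not in check and no legal moves → stalemate.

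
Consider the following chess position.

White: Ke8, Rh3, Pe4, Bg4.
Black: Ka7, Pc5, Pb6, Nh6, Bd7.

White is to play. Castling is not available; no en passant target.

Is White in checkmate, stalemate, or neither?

neither

White to move; white king on e8.
In check: yes, from the black bishop on d7.
Legal moves for White: Kf8, Kd8, Ke7, Kxd7, Bxd7.
White is in check but has 5 legal moves → neither.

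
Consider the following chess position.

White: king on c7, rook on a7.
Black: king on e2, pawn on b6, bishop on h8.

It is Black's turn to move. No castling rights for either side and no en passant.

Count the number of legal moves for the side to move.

Black to move; king on e2.
In check: no.
Legal moves: Bg7, Bf6, Be5+, Bd4, Bc3, Bb2, Ba1, Kf3, Ke3, Kd3, Kf2, Kd2, Kf1, Ke1, Kd1, b5.
Count: 16.

16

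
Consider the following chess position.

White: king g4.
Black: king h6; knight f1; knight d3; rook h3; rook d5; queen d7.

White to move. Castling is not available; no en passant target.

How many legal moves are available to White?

0

White to move; king on g4.
In check: yes, from the black queen on d7.
Legal moves: none.
Count: 0.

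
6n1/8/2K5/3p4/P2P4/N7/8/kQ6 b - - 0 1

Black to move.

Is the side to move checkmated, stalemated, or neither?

checkmate

Black to move; black king on a1.
In check: yes, from the white queen on b1.
King squares — b1: attacked by Na3; a2: attacked by Qb1; b2: attacked by Qb1.
Legal moves for Black: none.
In check with no legal moves → checkmate.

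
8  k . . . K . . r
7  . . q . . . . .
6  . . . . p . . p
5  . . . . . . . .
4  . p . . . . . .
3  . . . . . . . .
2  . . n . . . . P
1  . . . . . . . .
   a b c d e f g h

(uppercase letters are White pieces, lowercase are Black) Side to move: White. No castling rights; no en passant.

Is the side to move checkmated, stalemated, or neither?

checkmate

White to move; white king on e8.
In check: yes, from the black rook on h8.
King squares — d7: attacked by Qc7; e7: attacked by Qc7; f7: attacked by Qc7; d8: attacked by Qc7; f8: attacked by Rh8.
Legal moves for White: none.
In check with no legal moves → checkmate.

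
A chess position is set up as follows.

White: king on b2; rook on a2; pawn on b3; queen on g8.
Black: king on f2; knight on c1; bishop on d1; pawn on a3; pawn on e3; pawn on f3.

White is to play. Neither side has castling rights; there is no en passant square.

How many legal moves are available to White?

White to move; king on b2.
In check: yes, from the black pawn on a3.
Legal moves: Kc3+, Kxa3+, Kxc1+, Kb1+, Ka1+, Rxa3.
Count: 6.

6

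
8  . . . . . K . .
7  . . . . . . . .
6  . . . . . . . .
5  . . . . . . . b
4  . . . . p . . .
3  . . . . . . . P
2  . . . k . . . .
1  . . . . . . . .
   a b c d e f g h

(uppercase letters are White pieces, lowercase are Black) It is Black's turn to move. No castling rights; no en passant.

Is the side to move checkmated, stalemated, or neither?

neither

Black to move; black king on d2.
In check: no.
Legal moves for Black: Be8, Bf7, Bg6, Bg4, Bf3, Be2, Bd1, Ke3, Kd3, Kc3, Ke2, Kc2, Ke1, Kd1, Kc1, e3.
Black has 16 legal moves and is not in check → neither.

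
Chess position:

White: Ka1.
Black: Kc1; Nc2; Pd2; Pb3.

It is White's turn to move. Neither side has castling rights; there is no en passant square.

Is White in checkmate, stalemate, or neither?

checkmate

White to move; white king on a1.
In check: yes, from the black knight on c2.
King squares — b1: attacked by Kc1; a2: attacked by Pb3; b2: attacked by Kc1.
Legal moves for White: none.
In check with no legal moves → checkmate.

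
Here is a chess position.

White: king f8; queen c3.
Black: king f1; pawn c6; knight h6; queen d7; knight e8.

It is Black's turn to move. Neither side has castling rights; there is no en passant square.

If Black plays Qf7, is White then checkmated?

After Qf7: white king on f8; in check: yes, from the black queen on f7.
King squares — e7: attacked by Qf7; f7: attacked by Nh6; g7: attacked by Qf7; e8: attacked by Qf7; g8: attacked by Nh6.
White has no legal moves → checkmate.

yes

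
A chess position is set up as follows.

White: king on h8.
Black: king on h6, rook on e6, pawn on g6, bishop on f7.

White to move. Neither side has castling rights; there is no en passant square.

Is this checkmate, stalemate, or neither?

White to move; white king on h8.
In check: no.
King squares — g7: attacked by Kh6; h7: attacked by Kh6; g8: attacked by Bf7.
Legal moves for White: none.
Not in check and no legal moves → stalemate.

stalemate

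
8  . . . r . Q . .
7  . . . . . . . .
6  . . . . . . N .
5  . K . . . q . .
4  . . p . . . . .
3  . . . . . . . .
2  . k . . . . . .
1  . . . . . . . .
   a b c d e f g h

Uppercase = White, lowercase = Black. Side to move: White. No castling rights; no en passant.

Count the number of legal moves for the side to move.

White to move; king on b5.
In check: yes, from the black queen on f5.
Legal moves: Kc6, Kb6, Ka6, Kxc4, Kb4, Ka4, Qxf5, Qc5, Ne5.
Count: 9.

9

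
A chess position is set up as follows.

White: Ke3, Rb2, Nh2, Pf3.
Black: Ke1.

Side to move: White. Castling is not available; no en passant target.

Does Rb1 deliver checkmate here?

After Rb1: black king on e1; in check: yes, from the white rook on b1.
King squares — d1: attacked by Rb1; f1: attacked by Rb1; d2: attacked by Ke3; e2: attacked by Ke3; f2: attacked by Ke3.
Black has no legal moves → checkmate.

yes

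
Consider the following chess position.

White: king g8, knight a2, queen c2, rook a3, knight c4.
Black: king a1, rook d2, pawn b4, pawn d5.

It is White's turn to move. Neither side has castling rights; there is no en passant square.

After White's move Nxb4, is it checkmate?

After Nxb4: black king on a1; in check: yes, from the white rook on a3.
King squares — b1: attacked by Qc2; a2: attacked by Qc2; b2: attacked by Qc2.
Black has no legal moves → checkmate.

yes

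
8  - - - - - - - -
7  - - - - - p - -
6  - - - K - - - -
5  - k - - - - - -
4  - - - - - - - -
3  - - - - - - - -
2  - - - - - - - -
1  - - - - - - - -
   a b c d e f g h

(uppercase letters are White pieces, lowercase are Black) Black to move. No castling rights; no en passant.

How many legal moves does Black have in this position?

Black to move; king on b5.
In check: no.
Legal moves: Kb6, Ka6, Ka5, Kc4, Kb4, Ka4, f6, f5.
Count: 8.

8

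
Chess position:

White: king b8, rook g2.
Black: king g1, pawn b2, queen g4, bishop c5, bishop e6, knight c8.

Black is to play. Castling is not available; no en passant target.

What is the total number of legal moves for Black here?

4

Black to move; king on g1.
In check: yes, from the white rook on g2.
Legal moves: Kxg2, Kh1, Kf1, Qxg2.
Count: 4.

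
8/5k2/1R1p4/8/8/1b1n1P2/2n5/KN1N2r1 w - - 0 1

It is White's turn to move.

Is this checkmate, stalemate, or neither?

checkmate

White to move; white king on a1.
In check: yes, from the black knight on c2.
King squares — b1: own knight; a2: attacked by Bb3; b2: attacked by Nd3.
Legal moves for White: none.
In check with no legal moves → checkmate.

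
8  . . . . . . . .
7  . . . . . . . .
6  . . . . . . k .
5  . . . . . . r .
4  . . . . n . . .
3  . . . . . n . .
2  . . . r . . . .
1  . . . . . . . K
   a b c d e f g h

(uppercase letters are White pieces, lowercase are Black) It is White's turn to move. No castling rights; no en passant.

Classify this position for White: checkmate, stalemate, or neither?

White to move; white king on h1.
In check: no.
King squares — g1: attacked by Nf3; g2: attacked by Rd2; h2: attacked by Rd2.
Legal moves for White: none.
Not in check and no legal moves → stalemate.

stalemate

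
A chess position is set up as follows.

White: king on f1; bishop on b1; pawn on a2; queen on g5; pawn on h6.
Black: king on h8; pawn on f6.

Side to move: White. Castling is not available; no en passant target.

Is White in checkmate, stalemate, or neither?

neither

White to move; white king on f1.
In check: no.
Legal moves for White include: Qg8+, Qg7#, Qg6, Qxf6+, Qh5, Qf5, Qe5, Qd5, Qc5, Qb5, Qa5, Qh4, Qg4, Qf4, Qg3, Qe3, Qg2, Qd2, ... (list truncated; more exist).
White has legal moves and is not in check → neither.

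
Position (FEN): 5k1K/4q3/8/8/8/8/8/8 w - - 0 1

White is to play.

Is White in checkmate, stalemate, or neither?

White to move; white king on h8.
In check: no.
King squares — g7: attacked by Qe7; h7: attacked by Qe7; g8: attacked by Kf8.
Legal moves for White: none.
Not in check and no legal moves → stalemate.

stalemate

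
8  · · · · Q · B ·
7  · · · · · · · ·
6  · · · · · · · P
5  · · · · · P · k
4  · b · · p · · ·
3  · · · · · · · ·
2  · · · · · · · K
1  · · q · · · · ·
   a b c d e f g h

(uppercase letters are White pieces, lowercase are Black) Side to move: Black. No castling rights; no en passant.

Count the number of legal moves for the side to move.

4

Black to move; king on h5.
In check: yes, from the white queen on e8.
Legal moves: Kxh6, Kg5, Kh4, Kg4.
Count: 4.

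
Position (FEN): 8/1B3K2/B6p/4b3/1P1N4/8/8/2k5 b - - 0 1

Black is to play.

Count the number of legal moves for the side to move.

Black to move; king on c1.
In check: no.
Legal moves: Bh8, Bb8, Bg7, Bc7, Bf6, Bd6, Bf4, Bxd4, Bg3, Bh2, Kd2, Kb2, Kd1, Kb1, h5.
Count: 15.

15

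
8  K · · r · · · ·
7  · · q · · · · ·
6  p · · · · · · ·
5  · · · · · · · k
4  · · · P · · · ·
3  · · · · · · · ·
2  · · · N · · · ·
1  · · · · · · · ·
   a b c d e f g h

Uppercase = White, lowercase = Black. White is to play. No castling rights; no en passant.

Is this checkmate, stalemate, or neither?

checkmate

White to move; white king on a8.
In check: yes, from the black rook on d8.
King squares — a7: attacked by Qc7; b7: attacked by Qc7; b8: attacked by Qc7.
Legal moves for White: none.
In check with no legal moves → checkmate.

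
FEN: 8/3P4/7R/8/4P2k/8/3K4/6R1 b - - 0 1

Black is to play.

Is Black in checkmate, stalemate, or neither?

Black to move; black king on h4.
In check: yes, from the white rook on h6.
King squares — g3: attacked by Rg1; h3: attacked by Rh6; g4: attacked by Rg1; g5: attacked by Rg1; h5: attacked by Rh6.
Legal moves for Black: none.
In check with no legal moves → checkmate.

checkmate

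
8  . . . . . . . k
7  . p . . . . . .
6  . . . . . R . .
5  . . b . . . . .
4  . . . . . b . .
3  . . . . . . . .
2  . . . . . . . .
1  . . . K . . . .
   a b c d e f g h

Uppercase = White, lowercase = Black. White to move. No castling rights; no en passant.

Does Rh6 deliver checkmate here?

no

After Rh6: black king on h8; in check: yes, from the white rook on h6.
Black has 3 legal replies: Kg8, Kg7, Bxh6.
In check but a legal move exists → not checkmate.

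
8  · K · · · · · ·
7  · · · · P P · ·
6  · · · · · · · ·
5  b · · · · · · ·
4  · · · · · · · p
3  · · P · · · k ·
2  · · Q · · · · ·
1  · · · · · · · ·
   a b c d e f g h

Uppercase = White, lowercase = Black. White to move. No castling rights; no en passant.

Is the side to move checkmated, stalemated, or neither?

White to move; white king on b8.
In check: no.
Legal moves for White include: Kc8, Ka8, Kb7, Ka7, Qh7, Qg6+, Qf5, Qe4, Qa4, Qd3+, Qb3, Qh2+, Qg2+, Qf2+, Qe2, Qd2, Qb2, Qa2, ... (list truncated; more exist).
White has legal moves and is not in check → neither.

neither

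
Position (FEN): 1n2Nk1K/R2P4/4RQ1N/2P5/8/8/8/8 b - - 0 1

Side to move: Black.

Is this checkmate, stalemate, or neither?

checkmate

Black to move; black king on f8.
In check: yes, from the white queen on f6.
King squares — e7: attacked by Re6; f7: attacked by Qf6; g7: attacked by Qf6; e8: attacked by Re6; g8: attacked by Nh6.
Legal moves for Black: none.
In check with no legal moves → checkmate.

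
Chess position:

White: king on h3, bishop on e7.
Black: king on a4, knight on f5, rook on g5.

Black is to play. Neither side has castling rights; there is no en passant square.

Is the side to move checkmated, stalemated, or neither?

Black to move; black king on a4.
In check: no.
Legal moves for Black include: Rg8, Rg7, Rg6, Rh5+, Rg4, Rg3+, Rg2, Rg1, Ng7, Nxe7, Nh6, Nd6, Nh4, Nd4, Ng3, Ne3, Kb5, Ka5, ... (list truncated; more exist).
Black has legal moves and is not in check → neither.

neither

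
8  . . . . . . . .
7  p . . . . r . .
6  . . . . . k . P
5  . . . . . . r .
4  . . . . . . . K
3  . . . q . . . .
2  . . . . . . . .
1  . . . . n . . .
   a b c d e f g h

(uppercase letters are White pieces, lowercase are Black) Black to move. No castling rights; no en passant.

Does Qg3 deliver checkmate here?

yes

After Qg3: white king on h4; in check: yes, from the black queen on g3.
King squares — g3: attacked by Rg5; h3: attacked by Qg3; g4: attacked by Qg3; g5: attacked by Qg3; h5: attacked by Rg5.
White has no legal moves → checkmate.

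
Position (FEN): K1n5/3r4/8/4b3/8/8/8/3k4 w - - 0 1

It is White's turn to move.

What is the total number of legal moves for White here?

0

White to move; king on a8.
In check: no.
Legal moves: none.
Count: 0.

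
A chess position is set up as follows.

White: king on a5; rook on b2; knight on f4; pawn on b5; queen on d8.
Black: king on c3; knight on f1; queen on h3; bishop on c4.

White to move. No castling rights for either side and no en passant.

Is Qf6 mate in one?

yes

After Qf6: black king on c3; in check: yes, from the white queen on f6.
King squares — b2: attacked by Qf6; c2: attacked by Rb2; d2: attacked by Rb2; b3: attacked by Rb2; d3: attacked by Nf4; b4: attacked by Rb2; c4: own bishop; d4: attacked by Qf6.
Black has no legal moves → checkmate.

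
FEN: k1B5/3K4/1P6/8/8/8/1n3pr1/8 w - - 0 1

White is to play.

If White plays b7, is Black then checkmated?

After b7: black king on a8; in check: yes, from the white pawn on b7.
Black has 2 legal replies: Kb8, Ka7.
In check but a legal move exists → not checkmate.

no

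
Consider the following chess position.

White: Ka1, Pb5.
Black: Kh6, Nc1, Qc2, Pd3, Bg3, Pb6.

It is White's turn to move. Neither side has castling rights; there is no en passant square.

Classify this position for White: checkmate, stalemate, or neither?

White to move; white king on a1.
In check: no.
King squares — b1: attacked by Qc2; a2: attacked by Nc1; b2: attacked by Qc2.
Legal moves for White: none.
Not in check and no legal moves → stalemate.

stalemate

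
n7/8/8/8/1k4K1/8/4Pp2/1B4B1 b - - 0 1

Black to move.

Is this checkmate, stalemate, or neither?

neither

Black to move; black king on b4.
In check: no.
Legal moves for Black: Nc7, Nb6, Kc5, Kb5, Ka5, Kc4, Ka4, Kc3, Kb3, Ka3, fxg1=Q+, fxg1=R+, fxg1=B, fxg1=N, f1=Q, f1=R, f1=B, f1=N.
Black has 18 legal moves and is not in check → neither.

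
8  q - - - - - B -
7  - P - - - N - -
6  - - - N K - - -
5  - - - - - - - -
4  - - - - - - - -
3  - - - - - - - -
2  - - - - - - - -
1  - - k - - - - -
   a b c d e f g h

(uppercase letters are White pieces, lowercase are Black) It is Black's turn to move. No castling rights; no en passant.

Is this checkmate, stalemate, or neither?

neither

Black to move; black king on c1.
In check: no.
Legal moves for Black include: Qxg8, Qf8, Qe8+, Qd8, Qc8+, Qb8, Qxb7, Qa7, Qa6, Qa5, Qa4, Qa3, Qa2+, Qa1, Kd2, Kc2, Kb2, Kd1, ... (list truncated; more exist).
Black has legal moves and is not in check → neither.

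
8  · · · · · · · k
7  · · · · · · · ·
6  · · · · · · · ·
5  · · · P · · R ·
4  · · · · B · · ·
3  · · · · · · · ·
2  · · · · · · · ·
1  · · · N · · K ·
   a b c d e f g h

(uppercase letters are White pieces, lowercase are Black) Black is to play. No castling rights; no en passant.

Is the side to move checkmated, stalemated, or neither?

stalemate

Black to move; black king on h8.
In check: no.
King squares — g7: attacked by Rg5; h7: attacked by Be4; g8: attacked by Rg5.
Legal moves for Black: none.
Not in check and no legal moves → stalemate.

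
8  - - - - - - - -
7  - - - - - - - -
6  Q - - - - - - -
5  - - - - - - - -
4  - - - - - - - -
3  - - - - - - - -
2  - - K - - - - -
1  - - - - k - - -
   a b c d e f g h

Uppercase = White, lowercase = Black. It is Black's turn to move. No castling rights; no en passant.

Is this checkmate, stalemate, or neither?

neither

Black to move; black king on e1.
In check: no.
Legal moves for Black: Kf2.
Black has 1 legal move and is not in check → neither.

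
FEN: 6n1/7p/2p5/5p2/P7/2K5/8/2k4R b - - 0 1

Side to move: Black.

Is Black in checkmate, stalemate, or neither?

checkmate

Black to move; black king on c1.
In check: yes, from the white rook on h1.
King squares — b1: attacked by Rh1; d1: attacked by Rh1; b2: attacked by Kc3; c2: attacked by Kc3; d2: attacked by Kc3.
Legal moves for Black: none.
In check with no legal moves → checkmate.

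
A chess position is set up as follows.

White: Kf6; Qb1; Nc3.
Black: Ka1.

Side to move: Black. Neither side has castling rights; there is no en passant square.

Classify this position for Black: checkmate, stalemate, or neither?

checkmate

Black to move; black king on a1.
In check: yes, from the white queen on b1.
King squares — b1: attacked by Nc3; a2: attacked by Qb1; b2: attacked by Qb1.
Legal moves for Black: none.
In check with no legal moves → checkmate.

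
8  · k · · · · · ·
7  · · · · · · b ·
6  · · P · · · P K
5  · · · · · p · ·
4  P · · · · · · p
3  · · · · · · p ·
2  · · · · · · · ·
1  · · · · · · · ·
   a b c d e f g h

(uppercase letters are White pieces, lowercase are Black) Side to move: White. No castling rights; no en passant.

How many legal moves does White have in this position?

White to move; king on h6.
In check: yes, from the black bishop on g7.
Legal moves: Kh7, Kxg7, Kh5, Kg5.
Count: 4.

4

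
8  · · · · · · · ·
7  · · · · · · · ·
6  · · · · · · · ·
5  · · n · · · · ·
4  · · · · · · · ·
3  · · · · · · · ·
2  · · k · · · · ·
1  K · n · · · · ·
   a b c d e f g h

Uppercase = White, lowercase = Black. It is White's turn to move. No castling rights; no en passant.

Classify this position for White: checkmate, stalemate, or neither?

White to move; white king on a1.
In check: no.
King squares — b1: attacked by Kc2; a2: attacked by Nc1; b2: attacked by Kc2.
Legal moves for White: none.
Not in check and no legal moves → stalemate.

stalemate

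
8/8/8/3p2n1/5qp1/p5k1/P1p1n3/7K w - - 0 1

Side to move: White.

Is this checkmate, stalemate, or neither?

stalemate

White to move; white king on h1.
In check: no.
King squares — g1: attacked by Ne2; g2: attacked by Kg3; h2: attacked by Kg3.
Legal moves for White: none.
Not in check and no legal moves → stalemate.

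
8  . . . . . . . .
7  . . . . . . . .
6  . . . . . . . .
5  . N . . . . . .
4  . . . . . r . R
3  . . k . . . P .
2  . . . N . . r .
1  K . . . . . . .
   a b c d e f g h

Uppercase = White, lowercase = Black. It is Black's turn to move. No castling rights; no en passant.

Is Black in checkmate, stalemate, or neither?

neither

Black to move; black king on c3.
In check: yes, from the white knight on b5.
King squares — b2: attacked by Ka1; c2: available; d2: available; b3: attacked by Nd2; d3: available; b4: available; c4: attacked by Nd2; d4: attacked by Nb5.
Legal moves for Black: Kb4, Kd3, Kxd2, Kc2.
Black is in check but has 4 legal moves → neither.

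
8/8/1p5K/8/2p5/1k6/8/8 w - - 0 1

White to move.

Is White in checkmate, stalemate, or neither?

White to move; white king on h6.
In check: no.
Legal moves for White: Kh7, Kg7, Kg6, Kh5, Kg5.
White has 5 legal moves and is not in check → neither.

neither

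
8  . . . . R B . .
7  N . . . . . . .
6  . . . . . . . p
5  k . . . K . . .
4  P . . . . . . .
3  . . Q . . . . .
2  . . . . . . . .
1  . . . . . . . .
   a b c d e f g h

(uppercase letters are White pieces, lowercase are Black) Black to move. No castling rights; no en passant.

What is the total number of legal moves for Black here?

3

Black to move; king on a5.
In check: yes, from the white queen on c3.
Legal moves: Kb6, Ka6, Kxa4.
Count: 3.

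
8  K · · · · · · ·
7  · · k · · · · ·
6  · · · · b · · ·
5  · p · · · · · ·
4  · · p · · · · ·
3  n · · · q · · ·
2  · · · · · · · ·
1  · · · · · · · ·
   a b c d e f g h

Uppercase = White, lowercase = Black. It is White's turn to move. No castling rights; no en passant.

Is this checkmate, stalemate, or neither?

White to move; white king on a8.
In check: no.
King squares — a7: attacked by Qe3; b7: attacked by Kc7; b8: attacked by Kc7.
Legal moves for White: none.
Not in check and no legal moves → stalemate.

stalemate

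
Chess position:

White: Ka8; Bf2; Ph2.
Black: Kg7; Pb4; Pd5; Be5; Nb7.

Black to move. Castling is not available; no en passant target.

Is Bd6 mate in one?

After Bd6: white king on a8; in check: no.
White is not in check, so this cannot be checkmate.

no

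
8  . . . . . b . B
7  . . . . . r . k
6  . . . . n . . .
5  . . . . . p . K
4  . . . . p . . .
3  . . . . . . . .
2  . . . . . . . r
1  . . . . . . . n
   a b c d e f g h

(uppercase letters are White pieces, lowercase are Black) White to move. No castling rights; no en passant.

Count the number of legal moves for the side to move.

0

White to move; king on h5.
In check: yes, from the black rook on h2.
Legal moves: none.
Count: 0.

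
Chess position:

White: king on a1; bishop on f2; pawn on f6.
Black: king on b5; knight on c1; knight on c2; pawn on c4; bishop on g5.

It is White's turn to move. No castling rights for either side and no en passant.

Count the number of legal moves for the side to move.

White to move; king on a1.
In check: yes, from the black knight on c2.
Legal moves: Kb2, Kb1.
Count: 2.

2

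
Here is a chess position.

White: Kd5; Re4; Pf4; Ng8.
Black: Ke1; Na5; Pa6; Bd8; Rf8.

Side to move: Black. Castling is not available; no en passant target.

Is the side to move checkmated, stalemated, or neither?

neither

Black to move; black king on e1.
In check: yes, from the white rook on e4.
Legal moves for Black: Kf2, Kd2, Kf1, Kd1.
Black is in check but has 4 legal moves → neither.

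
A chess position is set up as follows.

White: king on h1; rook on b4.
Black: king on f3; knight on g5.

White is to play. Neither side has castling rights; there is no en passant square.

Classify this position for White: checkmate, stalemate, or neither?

White to move; white king on h1.
In check: no.
Legal moves for White: Rb8, Rb7, Rb6, Rb5, Rh4, Rg4, Rf4+, Re4, Rd4, Rc4, Ra4, Rb3+, Rb2, Rb1, Kh2, Kg1.
White has 16 legal moves and is not in check → neither.

neither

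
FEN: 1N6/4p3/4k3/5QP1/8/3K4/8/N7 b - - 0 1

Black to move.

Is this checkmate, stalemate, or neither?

neither

Black to move; black king on e6.
In check: yes, from the white queen on f5.
King squares — d5: attacked by Qf5; e5: attacked by Qf5; f5: available; d6: available; f6: attacked by Qf5; d7: attacked by Qf5; e7: own pawn; f7: attacked by Qf5.
Legal moves for Black: Kd6, Kxf5.
Black is in check but has 2 legal moves → neither.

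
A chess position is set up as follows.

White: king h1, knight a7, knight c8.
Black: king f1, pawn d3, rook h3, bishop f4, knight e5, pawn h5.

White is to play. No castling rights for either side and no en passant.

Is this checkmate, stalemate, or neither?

checkmate

White to move; white king on h1.
In check: yes, from the black rook on h3.
King squares — g1: attacked by Kf1; g2: attacked by Kf1; h2: attacked by Rh3.
Legal moves for White: none.
In check with no legal moves → checkmate.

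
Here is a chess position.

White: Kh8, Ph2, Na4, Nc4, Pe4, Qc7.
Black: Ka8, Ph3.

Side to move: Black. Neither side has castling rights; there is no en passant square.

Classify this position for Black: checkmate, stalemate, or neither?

stalemate

Black to move; black king on a8.
In check: no.
King squares — a7: attacked by Qc7; b7: attacked by Qc7; b8: attacked by Qc7.
Legal moves for Black: none.
Not in check and no legal moves → stalemate.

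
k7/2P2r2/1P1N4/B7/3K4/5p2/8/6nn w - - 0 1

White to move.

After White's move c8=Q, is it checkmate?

After c8=Q: black king on a8; in check: yes, from the white queen on c8.
King squares — a7: attacked by Pb6; b7: attacked by Nd6; b8: attacked by Qc8.
Black has no legal moves → checkmate.

yes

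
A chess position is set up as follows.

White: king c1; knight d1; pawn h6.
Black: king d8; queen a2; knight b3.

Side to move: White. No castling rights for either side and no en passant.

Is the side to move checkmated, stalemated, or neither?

White to move; white king on c1.
In check: yes, from the black knight on b3.
King squares — b1: attacked by Qa2; d1: own knight; b2: attacked by Qa2; c2: attacked by Qa2; d2: attacked by Qa2.
Legal moves for White: none.
In check with no legal moves → checkmate.

checkmate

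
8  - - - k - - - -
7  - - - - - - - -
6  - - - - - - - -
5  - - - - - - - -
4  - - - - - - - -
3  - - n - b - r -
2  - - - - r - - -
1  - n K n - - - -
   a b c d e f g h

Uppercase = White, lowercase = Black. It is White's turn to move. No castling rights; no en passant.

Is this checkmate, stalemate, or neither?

checkmate

White to move; white king on c1.
In check: yes, from the black bishop on e3.
King squares — b1: attacked by Nc3; d1: attacked by Nc3; b2: attacked by Nd1; c2: attacked by Re2; d2: attacked by Nb1.
Legal moves for White: none.
In check with no legal moves → checkmate.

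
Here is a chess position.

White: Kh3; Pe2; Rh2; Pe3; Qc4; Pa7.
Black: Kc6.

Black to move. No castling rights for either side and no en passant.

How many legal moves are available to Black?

4

Black to move; king on c6.
In check: yes, from the white queen on c4.
Legal moves: Kd7, Kb7, Kd6, Kb6.
Count: 4.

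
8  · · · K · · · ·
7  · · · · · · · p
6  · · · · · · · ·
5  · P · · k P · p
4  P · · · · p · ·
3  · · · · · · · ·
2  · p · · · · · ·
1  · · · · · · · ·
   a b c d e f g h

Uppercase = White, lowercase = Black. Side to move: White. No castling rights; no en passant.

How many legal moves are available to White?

White to move; king on d8.
In check: no.
Legal moves: Ke8, Kc8, Ke7, Kd7, Kc7, f6, b6, a5.
Count: 8.

8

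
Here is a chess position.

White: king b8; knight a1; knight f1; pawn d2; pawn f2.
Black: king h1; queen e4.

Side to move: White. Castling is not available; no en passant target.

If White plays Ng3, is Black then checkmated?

After Ng3: black king on h1; in check: yes, from the white knight on g3.
Black has 3 legal replies: Kh2, Kg2, Kg1.
In check but a legal move exists → not checkmate.

no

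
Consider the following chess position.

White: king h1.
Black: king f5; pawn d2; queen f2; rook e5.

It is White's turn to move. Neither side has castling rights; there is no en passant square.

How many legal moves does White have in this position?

0

White to move; king on h1.
In check: no.
Legal moves: none.
Count: 0.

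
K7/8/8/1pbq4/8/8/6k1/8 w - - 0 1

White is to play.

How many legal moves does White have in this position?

1

White to move; king on a8.
In check: yes, from the black queen on d5.
Legal moves: Kb8.
Count: 1.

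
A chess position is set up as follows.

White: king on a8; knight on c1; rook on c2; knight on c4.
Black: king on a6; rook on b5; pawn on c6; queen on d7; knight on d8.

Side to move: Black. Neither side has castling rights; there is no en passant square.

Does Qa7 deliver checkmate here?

yes

After Qa7: white king on a8; in check: yes, from the black queen on a7.
King squares — a7: attacked by Ka6; b7: attacked by Rb5; b8: attacked by Rb5.
White has no legal moves → checkmate.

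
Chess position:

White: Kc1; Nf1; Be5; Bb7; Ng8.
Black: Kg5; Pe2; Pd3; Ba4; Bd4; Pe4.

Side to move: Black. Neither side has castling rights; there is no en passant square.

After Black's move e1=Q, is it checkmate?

yes

After e1=Q: white king on c1; in check: yes, from the black queen on e1.
King squares — b1: attacked by Qe1; d1: attacked by Qe1; b2: attacked by Bd4; c2: attacked by Pd3; d2: attacked by Qe1.
White has no legal moves → checkmate.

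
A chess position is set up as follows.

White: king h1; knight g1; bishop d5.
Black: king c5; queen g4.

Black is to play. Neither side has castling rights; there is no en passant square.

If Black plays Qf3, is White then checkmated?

no

After Qf3: white king on h1; in check: yes, from the black queen on f3.
White has 3 legal replies: Kh2, Bxf3, Nxf3.
In check but a legal move exists → not checkmate.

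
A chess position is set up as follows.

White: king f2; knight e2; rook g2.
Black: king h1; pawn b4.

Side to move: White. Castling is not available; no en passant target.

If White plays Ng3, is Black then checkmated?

After Ng3: black king on h1; in check: yes, from the white knight on g3.
King squares — g1: attacked by Kf2; g2: attacked by Kf2; h2: attacked by Rg2.
Black has no legal moves → checkmate.

yes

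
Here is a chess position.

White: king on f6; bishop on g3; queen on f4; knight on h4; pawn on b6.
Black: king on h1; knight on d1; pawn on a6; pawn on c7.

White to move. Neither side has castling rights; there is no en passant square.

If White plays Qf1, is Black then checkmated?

After Qf1: black king on h1; in check: yes, from the white queen on f1.
King squares — g1: attacked by Qf1; g2: attacked by Qf1; h2: attacked by Bg3.
Black has no legal moves → checkmate.

yes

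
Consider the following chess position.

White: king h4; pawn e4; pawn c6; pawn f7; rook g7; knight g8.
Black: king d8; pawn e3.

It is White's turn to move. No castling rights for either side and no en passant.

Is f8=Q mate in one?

yes

After f8=Q: black king on d8; in check: yes, from the white queen on f8.
King squares — c7: attacked by Rg7; d7: attacked by Pc6; e7: attacked by Rg7; c8: attacked by Qf8; e8: attacked by Qf8.
Black has no legal moves → checkmate.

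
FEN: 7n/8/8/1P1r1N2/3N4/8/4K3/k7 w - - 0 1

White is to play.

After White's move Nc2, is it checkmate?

no

After Nc2: black king on a1; in check: yes, from the white knight on c2.
Black has 3 legal replies: Kb2, Ka2, Kb1.
In check but a legal move exists → not checkmate.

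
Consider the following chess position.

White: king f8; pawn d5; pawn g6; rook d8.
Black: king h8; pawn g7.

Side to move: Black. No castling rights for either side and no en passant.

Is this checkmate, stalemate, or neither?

Black to move; black king on h8.
In check: no.
King squares — g7: own pawn; h7: attacked by Pg6; g8: attacked by Kf8.
Legal moves for Black: none.
Not in check and no legal moves → stalemate.

stalemate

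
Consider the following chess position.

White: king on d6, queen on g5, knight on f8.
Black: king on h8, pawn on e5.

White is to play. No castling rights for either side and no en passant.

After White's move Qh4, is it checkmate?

After Qh4: black king on h8; in check: yes, from the white queen on h4.
Black has 2 legal replies: Kg8, Kg7.
In check but a legal move exists → not checkmate.

no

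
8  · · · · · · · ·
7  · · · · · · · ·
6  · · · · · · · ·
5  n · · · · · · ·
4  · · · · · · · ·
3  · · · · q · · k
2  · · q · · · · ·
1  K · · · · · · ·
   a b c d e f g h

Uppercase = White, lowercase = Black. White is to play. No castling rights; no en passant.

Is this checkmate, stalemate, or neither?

White to move; white king on a1.
In check: no.
King squares — b1: attacked by Qc2; a2: attacked by Qc2; b2: attacked by Qc2.
Legal moves for White: none.
Not in check and no legal moves → stalemate.

stalemate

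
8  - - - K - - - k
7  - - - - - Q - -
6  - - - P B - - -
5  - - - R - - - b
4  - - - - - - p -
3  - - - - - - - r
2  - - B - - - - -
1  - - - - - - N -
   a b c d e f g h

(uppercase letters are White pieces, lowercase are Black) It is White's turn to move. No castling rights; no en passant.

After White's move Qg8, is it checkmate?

After Qg8: black king on h8; in check: yes, from the white queen on g8.
King squares — g7: attacked by Qg8; h7: attacked by Bc2; g8: attacked by Be6.
Black has no legal moves → checkmate.

yes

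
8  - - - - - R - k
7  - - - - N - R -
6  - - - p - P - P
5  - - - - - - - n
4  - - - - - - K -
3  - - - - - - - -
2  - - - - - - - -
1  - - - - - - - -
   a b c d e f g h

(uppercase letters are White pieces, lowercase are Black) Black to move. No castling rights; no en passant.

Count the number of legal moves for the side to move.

Black to move; king on h8.
In check: yes, from the white rook on f8.
Legal moves: none.
Count: 0.

0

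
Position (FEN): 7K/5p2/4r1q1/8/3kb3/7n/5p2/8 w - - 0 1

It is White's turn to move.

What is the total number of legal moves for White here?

White to move; king on h8.
In check: no.
Legal moves: none.
Count: 0.

0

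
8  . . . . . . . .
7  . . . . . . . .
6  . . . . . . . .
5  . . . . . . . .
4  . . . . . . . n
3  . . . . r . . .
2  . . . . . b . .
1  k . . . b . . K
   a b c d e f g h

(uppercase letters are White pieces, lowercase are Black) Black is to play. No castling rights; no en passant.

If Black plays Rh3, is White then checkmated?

After Rh3: white king on h1; in check: yes, from the black rook on h3.
King squares — g1: attacked by Bf2; g2: attacked by Nh4; h2: attacked by Rh3.
White has no legal moves → checkmate.

yes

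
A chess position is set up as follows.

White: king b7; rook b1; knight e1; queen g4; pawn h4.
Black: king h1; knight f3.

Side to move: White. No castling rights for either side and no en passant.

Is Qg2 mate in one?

yes

After Qg2: black king on h1; in check: yes, from the white queen on g2.
King squares — g1: attacked by Qg2; g2: attacked by Ne1; h2: attacked by Qg2.
Black has no legal moves → checkmate.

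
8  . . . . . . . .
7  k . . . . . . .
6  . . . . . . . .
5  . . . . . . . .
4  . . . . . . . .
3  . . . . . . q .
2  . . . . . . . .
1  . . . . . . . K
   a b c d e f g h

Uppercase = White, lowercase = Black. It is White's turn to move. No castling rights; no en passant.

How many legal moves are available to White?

0

White to move; king on h1.
In check: no.
Legal moves: none.
Count: 0.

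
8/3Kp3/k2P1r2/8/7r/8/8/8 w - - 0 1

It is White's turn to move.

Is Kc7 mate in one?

After Kc7: black king on a6; in check: no.
Black is not in check, so this cannot be checkmate.

no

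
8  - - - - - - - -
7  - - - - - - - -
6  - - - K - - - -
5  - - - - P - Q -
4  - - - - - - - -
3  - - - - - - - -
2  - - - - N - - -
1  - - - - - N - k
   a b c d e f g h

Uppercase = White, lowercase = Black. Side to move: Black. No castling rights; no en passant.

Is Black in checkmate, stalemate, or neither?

Black to move; black king on h1.
In check: no.
King squares — g1: attacked by Ne2; g2: attacked by Qg5; h2: attacked by Nf1.
Legal moves for Black: none.
Not in check and no legal moves → stalemate.

stalemate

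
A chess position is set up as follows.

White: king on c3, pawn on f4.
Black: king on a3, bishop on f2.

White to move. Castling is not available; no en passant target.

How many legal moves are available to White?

White to move; king on c3.
In check: no.
Legal moves: Kc4, Kd3, Kd2, Kc2, f5.
Count: 5.

5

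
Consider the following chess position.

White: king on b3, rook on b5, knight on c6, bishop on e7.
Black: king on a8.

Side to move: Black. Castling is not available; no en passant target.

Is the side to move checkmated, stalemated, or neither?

Black to move; black king on a8.
In check: no.
King squares — a7: attacked by Nc6; b7: attacked by Rb5; b8: attacked by Rb5.
Legal moves for Black: none.
Not in check and no legal moves → stalemate.

stalemate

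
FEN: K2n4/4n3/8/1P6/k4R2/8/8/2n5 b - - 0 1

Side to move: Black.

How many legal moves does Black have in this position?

Black to move; king on a4.
In check: yes, from the white rook on f4.
Legal moves: Kxb5, Ka5, Kb3, Ka3.
Count: 4.

4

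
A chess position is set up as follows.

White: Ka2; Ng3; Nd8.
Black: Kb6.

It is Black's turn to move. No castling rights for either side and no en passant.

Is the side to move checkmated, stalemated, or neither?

Black to move; black king on b6.
In check: no.
Legal moves for Black: Kc7, Ka7, Ka6, Kc5, Kb5, Ka5.
Black has 6 legal moves and is not in check → neither.

neither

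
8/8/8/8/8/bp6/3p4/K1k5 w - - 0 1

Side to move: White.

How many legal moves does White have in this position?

0

White to move; king on a1.
In check: no.
Legal moves: none.
Count: 0.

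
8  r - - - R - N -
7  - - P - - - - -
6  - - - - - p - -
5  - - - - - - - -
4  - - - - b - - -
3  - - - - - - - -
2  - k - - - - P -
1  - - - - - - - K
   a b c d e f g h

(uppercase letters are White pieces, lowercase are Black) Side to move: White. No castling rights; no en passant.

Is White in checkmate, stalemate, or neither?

White to move; white king on h1.
In check: no.
Legal moves for White: Ne7, Nh6, Nxf6, Rf8, Rd8, Rc8, Rb8+, Rxa8, Re7, Re6, Re5, Rxe4, Kh2, Kg1, c8=Q, c8=R, c8=B, c8=N.
White has 18 legal moves and is not in check → neither.

neither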